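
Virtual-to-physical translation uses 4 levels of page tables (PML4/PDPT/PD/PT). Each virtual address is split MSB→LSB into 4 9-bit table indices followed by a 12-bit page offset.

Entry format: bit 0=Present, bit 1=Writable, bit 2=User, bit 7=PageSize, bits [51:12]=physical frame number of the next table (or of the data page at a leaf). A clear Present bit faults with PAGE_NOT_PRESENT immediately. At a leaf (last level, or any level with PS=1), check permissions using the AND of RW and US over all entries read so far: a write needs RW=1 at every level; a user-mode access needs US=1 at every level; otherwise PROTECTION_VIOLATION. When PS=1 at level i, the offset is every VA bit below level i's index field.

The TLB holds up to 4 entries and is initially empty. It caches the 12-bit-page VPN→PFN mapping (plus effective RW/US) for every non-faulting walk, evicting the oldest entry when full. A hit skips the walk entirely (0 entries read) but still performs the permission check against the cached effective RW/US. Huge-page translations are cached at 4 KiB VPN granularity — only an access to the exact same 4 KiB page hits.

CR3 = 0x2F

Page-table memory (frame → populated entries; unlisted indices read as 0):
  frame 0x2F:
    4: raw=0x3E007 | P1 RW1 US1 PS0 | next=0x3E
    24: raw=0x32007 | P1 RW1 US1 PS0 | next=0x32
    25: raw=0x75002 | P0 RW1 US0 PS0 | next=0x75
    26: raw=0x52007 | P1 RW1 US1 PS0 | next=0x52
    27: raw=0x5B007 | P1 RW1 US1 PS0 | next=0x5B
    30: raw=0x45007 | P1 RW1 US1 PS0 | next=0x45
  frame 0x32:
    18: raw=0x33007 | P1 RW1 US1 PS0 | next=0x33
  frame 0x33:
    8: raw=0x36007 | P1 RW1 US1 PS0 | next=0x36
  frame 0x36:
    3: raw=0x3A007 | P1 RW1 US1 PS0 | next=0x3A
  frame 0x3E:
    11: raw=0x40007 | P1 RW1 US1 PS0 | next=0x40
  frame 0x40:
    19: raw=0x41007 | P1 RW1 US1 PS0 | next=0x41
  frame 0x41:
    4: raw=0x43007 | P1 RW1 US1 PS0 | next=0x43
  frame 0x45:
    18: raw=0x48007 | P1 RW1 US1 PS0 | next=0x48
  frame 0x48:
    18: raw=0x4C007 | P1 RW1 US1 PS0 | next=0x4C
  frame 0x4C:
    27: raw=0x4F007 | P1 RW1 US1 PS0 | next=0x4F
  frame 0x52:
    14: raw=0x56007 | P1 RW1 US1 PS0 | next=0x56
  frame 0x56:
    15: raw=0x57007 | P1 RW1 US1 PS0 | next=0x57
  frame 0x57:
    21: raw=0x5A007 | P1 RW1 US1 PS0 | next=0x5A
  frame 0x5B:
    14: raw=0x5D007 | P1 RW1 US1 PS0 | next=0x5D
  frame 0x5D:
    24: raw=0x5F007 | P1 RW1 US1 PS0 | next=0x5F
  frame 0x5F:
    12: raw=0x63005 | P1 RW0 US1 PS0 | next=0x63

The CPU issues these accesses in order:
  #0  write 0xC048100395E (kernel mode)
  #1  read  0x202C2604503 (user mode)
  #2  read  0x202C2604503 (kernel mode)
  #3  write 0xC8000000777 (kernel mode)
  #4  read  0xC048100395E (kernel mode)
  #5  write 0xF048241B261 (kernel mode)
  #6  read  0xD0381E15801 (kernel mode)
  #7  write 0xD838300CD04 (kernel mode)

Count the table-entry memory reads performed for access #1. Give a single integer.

Per-access translation:
#0 VA=0xC048100395E (w,kernel):
  lvl0: tbl 0x2F, slot 24 ⇒ 0x32007 (P1/RW1/US1/PS0)
  lvl1: tbl 0x32, slot 18 ⇒ 0x33007 (P1/RW1/US1/PS0)
  lvl2: tbl 0x33, slot 8 ⇒ 0x36007 (P1/RW1/US1/PS0)
  lvl3: tbl 0x36, slot 3 ⇒ 0x3A007 (P1/RW1/US1/PS0)
  ⇒ phys 0x3A95E  [4 reads]
#1 VA=0x202C2604503 (r,user):
  lvl0: tbl 0x2F, slot 4 ⇒ 0x3E007 (P1/RW1/US1/PS0)
  lvl1: tbl 0x3E, slot 11 ⇒ 0x40007 (P1/RW1/US1/PS0)
  lvl2: tbl 0x40, slot 19 ⇒ 0x41007 (P1/RW1/US1/PS0)
  lvl3: tbl 0x41, slot 4 ⇒ 0x43007 (P1/RW1/US1/PS0)
  ⇒ phys 0x43503  [4 reads]
#2 VA=0x202C2604503 (r,kernel):
  TLB hit vpn=0x202C2604 → PA=0x43503
#3 VA=0xC8000000777 (w,kernel):
  lvl0: tbl 0x2F, slot 25 ⇒ 0x75002 (P0/RW1/US0/PS0)
  ✗ PAGE_NOT_PRESENT  [1 reads]
#4 VA=0xC048100395E (r,kernel):
  TLB hit vpn=0xC0481003 → PA=0x3A95E
#5 VA=0xF048241B261 (w,kernel):
  lvl0: tbl 0x2F, slot 30 ⇒ 0x45007 (P1/RW1/US1/PS0)
  lvl1: tbl 0x45, slot 18 ⇒ 0x48007 (P1/RW1/US1/PS0)
  lvl2: tbl 0x48, slot 18 ⇒ 0x4C007 (P1/RW1/US1/PS0)
  lvl3: tbl 0x4C, slot 27 ⇒ 0x4F007 (P1/RW1/US1/PS0)
  ⇒ phys 0x4F261  [4 reads]
#6 VA=0xD0381E15801 (r,kernel):
  lvl0: tbl 0x2F, slot 26 ⇒ 0x52007 (P1/RW1/US1/PS0)
  lvl1: tbl 0x52, slot 14 ⇒ 0x56007 (P1/RW1/US1/PS0)
  lvl2: tbl 0x56, slot 15 ⇒ 0x57007 (P1/RW1/US1/PS0)
  lvl3: tbl 0x57, slot 21 ⇒ 0x5A007 (P1/RW1/US1/PS0)
  ⇒ phys 0x5A801  [4 reads]
#7 VA=0xD838300CD04 (w,kernel):
  lvl0: tbl 0x2F, slot 27 ⇒ 0x5B007 (P1/RW1/US1/PS0)
  lvl1: tbl 0x5B, slot 14 ⇒ 0x5D007 (P1/RW1/US1/PS0)
  lvl2: tbl 0x5D, slot 24 ⇒ 0x5F007 (P1/RW1/US1/PS0)
  lvl3: tbl 0x5F, slot 12 ⇒ 0x63005 (P1/RW0/US1/PS0)
  ✗ PROTECTION_VIOLATION  [4 reads]

Entries read for #1: 4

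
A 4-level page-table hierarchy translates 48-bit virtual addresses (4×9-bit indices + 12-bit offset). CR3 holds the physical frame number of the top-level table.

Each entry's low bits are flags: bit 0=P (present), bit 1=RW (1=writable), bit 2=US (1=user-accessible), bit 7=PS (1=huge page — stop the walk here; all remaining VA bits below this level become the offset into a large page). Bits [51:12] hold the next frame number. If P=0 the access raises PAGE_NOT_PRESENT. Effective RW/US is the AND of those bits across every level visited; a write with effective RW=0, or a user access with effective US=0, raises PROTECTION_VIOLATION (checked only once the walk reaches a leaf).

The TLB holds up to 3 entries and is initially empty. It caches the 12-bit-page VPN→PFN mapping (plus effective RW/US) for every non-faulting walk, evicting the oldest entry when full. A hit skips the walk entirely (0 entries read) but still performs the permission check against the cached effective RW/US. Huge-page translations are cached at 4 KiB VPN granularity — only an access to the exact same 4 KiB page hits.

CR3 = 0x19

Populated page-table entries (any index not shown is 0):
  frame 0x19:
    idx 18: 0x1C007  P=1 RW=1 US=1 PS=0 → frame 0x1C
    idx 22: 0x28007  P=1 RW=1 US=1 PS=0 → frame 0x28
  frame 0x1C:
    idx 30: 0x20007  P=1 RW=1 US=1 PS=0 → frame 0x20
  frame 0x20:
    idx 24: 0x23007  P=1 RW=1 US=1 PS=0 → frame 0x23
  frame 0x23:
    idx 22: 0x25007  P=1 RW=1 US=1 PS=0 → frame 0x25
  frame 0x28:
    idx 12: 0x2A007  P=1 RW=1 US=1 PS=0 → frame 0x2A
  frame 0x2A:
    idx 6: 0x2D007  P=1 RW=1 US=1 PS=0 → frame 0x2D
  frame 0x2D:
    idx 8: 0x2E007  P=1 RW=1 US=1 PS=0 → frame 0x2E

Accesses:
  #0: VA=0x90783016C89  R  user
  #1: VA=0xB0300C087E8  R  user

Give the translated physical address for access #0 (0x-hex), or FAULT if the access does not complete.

Trace:
#0 VA=0x90783016C89 (r,user):
  L0 @0x19[18] → 0x1C007  P=1,RW=1,US=1,PS=0
  L1 @0x1C[30] → 0x20007  P=1,RW=1,US=1,PS=0
  L2 @0x20[24] → 0x23007  P=1,RW=1,US=1,PS=0
  L3 @0x23[22] → 0x25007  P=1,RW=1,US=1,PS=0
  ⇒ phys 0x25C89  [4 reads]
#1 VA=0xB0300C087E8 (r,user):
  L0 @0x19[22] → 0x28007  P=1,RW=1,US=1,PS=0
  L1 @0x28[12] → 0x2A007  P=1,RW=1,US=1,PS=0
  L2 @0x2A[6] → 0x2D007  P=1,RW=1,US=1,PS=0
  L3 @0x2D[8] → 0x2E007  P=1,RW=1,US=1,PS=0
  ⇒ phys 0x2E7E8  [4 reads]

Access #0 PA: 0x25C89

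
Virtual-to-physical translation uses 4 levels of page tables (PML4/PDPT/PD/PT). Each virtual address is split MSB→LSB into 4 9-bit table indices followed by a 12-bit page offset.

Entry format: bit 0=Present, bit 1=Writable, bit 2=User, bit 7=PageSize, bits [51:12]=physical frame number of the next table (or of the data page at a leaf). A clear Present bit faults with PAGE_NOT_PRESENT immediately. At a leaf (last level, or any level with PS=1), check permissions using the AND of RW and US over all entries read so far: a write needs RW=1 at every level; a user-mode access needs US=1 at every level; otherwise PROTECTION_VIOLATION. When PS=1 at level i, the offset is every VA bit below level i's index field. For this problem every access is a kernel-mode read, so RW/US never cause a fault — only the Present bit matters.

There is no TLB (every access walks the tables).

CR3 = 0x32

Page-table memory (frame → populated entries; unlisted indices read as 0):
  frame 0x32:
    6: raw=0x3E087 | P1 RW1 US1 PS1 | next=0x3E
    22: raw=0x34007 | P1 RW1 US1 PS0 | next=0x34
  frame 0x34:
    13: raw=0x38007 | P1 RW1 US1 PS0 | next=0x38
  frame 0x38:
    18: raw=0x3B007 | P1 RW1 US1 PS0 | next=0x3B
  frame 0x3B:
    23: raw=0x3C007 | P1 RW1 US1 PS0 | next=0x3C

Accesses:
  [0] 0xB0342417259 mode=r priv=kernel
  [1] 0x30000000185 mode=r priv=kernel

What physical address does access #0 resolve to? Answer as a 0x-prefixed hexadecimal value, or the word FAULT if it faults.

Trace:
#0 VA=0xB0342417259 (r,kernel):
  L0 @0x32[22] → 0x34007  P=1,RW=1,US=1,PS=0
  L1 @0x34[13] → 0x38007  P=1,RW=1,US=1,PS=0
  L2 @0x38[18] → 0x3B007  P=1,RW=1,US=1,PS=0
  L3 @0x3B[23] → 0x3C007  P=1,RW=1,US=1,PS=0
  ✓ 0x3C259  — 4 lookups
#1 VA=0x30000000185 (r,kernel):
  L0 @0x32[6] → 0x3E087  P=1,RW=1,US=1,PS=1
  ✓ 0x3E185 (huge @L0)  — 1 lookups

Access #0 PA: 0x3C259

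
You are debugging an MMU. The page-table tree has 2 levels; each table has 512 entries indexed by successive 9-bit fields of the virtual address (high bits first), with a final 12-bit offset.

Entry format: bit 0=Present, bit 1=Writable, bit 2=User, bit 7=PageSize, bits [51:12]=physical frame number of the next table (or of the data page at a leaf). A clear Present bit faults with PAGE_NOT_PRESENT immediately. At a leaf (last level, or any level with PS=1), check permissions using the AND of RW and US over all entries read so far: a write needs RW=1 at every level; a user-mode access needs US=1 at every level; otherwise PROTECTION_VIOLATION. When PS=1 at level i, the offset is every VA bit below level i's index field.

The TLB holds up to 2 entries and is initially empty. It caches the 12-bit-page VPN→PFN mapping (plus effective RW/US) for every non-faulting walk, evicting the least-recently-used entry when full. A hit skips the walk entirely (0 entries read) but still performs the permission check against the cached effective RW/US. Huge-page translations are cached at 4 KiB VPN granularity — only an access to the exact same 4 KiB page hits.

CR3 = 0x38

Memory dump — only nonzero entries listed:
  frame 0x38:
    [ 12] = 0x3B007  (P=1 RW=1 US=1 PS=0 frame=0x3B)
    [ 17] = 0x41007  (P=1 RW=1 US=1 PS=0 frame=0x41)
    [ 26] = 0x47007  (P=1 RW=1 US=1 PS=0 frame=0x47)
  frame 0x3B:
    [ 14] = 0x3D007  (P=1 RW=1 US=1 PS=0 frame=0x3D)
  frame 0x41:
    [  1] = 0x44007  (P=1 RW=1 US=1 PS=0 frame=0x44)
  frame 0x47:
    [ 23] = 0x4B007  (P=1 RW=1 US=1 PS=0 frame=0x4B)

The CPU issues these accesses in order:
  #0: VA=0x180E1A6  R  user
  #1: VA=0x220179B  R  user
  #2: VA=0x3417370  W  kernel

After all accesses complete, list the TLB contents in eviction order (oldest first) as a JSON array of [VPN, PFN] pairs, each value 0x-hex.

Walk each access:
#0 VA=0x180E1A6 (r,user):
  L0: frame=0x38 idx=12 entry=0x3B007 [P=1 RW=1 US=1 PS=0]
  L1: frame=0x3B idx=14 entry=0x3D007 [P=1 RW=1 US=1 PS=0]
  ✓ 0x3D1A6  — 2 lookups
#1 VA=0x220179B (r,user):
  L0: frame=0x38 idx=17 entry=0x41007 [P=1 RW=1 US=1 PS=0]
  L1: frame=0x41 idx=1 entry=0x44007 [P=1 RW=1 US=1 PS=0]
  ✓ 0x4479B  — 2 lookups
#2 VA=0x3417370 (w,kernel):
  L0: frame=0x38 idx=26 entry=0x47007 [P=1 RW=1 US=1 PS=0]
  L1: frame=0x47 idx=23 entry=0x4B007 [P=1 RW=1 US=1 PS=0]
  ✓ 0x4B370  — 2 lookups

TLB: [["0x2201", "0x44"], ["0x3417", "0x4B"]]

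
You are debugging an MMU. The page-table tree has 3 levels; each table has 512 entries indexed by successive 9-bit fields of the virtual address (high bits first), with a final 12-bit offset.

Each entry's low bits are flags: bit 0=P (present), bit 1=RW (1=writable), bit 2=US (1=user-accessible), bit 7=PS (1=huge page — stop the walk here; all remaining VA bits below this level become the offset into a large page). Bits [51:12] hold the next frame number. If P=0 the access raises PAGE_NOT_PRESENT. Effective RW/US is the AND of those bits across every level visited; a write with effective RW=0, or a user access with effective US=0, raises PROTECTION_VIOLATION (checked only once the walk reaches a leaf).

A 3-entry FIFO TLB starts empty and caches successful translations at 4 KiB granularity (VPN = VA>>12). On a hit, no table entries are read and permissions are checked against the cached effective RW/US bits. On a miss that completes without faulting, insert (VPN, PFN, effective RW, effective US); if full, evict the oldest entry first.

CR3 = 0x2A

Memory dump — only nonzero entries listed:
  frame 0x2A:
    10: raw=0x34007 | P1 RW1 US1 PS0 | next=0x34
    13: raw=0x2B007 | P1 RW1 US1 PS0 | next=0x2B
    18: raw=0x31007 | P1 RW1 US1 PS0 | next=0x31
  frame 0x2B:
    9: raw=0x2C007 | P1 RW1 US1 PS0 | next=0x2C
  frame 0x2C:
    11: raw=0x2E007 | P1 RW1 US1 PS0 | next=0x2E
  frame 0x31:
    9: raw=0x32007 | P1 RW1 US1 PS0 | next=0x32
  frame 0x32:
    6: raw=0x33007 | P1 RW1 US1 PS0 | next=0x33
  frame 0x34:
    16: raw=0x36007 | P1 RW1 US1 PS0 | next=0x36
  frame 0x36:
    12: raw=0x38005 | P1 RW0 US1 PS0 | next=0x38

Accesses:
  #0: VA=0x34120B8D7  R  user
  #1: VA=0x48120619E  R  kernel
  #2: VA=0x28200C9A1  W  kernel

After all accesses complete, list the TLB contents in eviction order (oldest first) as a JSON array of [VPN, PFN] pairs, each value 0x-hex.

Per-access translation:
#0 VA=0x34120B8D7 (r,user):
  L0 @0x2A[13] → 0x2B007  P=1,RW=1,US=1,PS=0
  L1 @0x2B[9] → 0x2C007  P=1,RW=1,US=1,PS=0
  L2 @0x2C[11] → 0x2E007  P=1,RW=1,US=1,PS=0
  → PA=0x2E8D7  (3 entries read)
#1 VA=0x48120619E (r,kernel):
  L0 @0x2A[18] → 0x31007  P=1,RW=1,US=1,PS=0
  L1 @0x31[9] → 0x32007  P=1,RW=1,US=1,PS=0
  L2 @0x32[6] → 0x33007  P=1,RW=1,US=1,PS=0
  → PA=0x3319E  (3 entries read)
#2 VA=0x28200C9A1 (w,kernel):
  L0 @0x2A[10] → 0x34007  P=1,RW=1,US=1,PS=0
  L1 @0x34[16] → 0x36007  P=1,RW=1,US=1,PS=0
  L2 @0x36[12] → 0x38005  P=1,RW=0,US=1,PS=0
  ⇒ fault: PROTECTION_VIOLATION  — 3 lookups

TLB: [["0x34120B", "0x2E"], ["0x481206", "0x33"]]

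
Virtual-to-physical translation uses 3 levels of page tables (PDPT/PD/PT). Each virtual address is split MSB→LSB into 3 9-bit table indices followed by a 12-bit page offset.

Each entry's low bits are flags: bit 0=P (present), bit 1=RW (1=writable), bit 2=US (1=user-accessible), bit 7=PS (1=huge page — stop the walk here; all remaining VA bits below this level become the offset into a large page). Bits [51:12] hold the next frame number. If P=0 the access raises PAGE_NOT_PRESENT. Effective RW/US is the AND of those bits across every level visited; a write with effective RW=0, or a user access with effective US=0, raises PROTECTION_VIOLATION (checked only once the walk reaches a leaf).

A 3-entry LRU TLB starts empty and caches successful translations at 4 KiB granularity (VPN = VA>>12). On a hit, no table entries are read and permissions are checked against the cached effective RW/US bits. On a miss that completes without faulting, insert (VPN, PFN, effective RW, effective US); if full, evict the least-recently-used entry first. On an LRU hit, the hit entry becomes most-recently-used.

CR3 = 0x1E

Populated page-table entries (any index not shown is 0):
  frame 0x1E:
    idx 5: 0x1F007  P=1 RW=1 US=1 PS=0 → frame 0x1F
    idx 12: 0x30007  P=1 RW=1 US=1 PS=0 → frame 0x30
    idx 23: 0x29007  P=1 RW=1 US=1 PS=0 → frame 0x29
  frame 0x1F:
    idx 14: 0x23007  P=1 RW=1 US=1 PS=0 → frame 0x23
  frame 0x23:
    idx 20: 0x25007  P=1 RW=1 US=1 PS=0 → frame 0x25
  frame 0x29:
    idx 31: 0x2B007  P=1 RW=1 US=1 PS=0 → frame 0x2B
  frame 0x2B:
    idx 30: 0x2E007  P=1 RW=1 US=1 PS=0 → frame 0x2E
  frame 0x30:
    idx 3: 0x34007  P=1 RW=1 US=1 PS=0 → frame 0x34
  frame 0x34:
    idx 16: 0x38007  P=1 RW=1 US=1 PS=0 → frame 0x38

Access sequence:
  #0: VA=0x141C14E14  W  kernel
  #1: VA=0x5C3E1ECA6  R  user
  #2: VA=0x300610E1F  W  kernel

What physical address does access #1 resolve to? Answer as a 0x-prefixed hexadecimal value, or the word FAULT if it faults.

Walk each access:
#0 VA=0x141C14E14 (w,kernel):
  L0: frame=0x1E idx=5 entry=0x1F007 [P=1 RW=1 US=1 PS=0]
  L1: frame=0x1F idx=14 entry=0x23007 [P=1 RW=1 US=1 PS=0]
  L2: frame=0x23 idx=20 entry=0x25007 [P=1 RW=1 US=1 PS=0]
  ✓ 0x25E14  — 3 lookups
#1 VA=0x5C3E1ECA6 (r,user):
  L0: frame=0x1E idx=23 entry=0x29007 [P=1 RW=1 US=1 PS=0]
  L1: frame=0x29 idx=31 entry=0x2B007 [P=1 RW=1 US=1 PS=0]
  L2: frame=0x2B idx=30 entry=0x2E007 [P=1 RW=1 US=1 PS=0]
  ✓ 0x2ECA6  — 3 lookups
#2 VA=0x300610E1F (w,kernel):
  L0: frame=0x1E idx=12 entry=0x30007 [P=1 RW=1 US=1 PS=0]
  L1: frame=0x30 idx=3 entry=0x34007 [P=1 RW=1 US=1 PS=0]
  L2: frame=0x34 idx=16 entry=0x38007 [P=1 RW=1 US=1 PS=0]
  ✓ 0x38E1F  — 3 lookups

Access #1 PA: 0x2ECA6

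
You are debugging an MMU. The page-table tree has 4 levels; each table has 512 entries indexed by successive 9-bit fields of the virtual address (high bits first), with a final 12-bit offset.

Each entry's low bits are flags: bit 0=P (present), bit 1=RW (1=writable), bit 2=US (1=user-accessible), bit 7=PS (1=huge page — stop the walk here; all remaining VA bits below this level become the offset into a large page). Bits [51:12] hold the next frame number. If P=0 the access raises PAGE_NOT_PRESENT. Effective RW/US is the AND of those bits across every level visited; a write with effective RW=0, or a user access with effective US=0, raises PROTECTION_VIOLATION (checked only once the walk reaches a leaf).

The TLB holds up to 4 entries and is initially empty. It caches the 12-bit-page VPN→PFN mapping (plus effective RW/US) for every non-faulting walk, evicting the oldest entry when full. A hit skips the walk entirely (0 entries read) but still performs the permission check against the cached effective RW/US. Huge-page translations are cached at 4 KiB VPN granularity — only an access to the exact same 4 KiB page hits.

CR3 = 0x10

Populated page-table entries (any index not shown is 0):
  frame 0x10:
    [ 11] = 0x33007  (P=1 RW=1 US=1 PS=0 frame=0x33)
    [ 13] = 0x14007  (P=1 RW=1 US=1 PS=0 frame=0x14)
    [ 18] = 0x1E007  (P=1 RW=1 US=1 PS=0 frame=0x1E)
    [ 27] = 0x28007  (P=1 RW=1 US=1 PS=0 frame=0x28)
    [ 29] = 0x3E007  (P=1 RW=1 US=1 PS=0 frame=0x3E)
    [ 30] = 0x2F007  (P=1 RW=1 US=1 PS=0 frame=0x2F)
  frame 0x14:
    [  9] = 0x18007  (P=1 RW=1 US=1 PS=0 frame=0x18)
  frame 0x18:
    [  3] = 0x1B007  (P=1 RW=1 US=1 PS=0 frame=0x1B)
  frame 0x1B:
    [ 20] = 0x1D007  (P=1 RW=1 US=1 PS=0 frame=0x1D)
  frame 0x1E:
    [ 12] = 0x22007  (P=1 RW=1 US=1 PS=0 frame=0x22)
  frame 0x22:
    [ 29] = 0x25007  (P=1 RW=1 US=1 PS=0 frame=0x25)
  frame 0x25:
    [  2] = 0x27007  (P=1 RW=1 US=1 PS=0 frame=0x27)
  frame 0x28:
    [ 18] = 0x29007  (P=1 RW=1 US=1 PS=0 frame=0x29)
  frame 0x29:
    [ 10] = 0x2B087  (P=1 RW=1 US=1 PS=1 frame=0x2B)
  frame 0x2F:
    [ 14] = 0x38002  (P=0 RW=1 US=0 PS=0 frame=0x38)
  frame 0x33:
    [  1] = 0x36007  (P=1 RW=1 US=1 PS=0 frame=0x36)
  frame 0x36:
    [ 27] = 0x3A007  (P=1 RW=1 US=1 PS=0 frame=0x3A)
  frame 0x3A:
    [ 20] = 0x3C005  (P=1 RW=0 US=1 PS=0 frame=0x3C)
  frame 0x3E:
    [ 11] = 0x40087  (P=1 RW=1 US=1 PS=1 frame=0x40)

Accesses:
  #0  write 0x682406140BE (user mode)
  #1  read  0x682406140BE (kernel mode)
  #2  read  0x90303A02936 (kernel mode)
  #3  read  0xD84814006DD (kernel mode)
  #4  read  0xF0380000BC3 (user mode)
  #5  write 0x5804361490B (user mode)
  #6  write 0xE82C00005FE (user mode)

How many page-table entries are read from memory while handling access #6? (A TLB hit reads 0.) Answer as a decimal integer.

Walk each access:
#0 VA=0x682406140BE (w,user):
  L0 @0x10[13] → 0x14007  P=1,RW=1,US=1,PS=0
  L1 @0x14[9] → 0x18007  P=1,RW=1,US=1,PS=0
  L2 @0x18[3] → 0x1B007  P=1,RW=1,US=1,PS=0
  L3 @0x1B[20] → 0x1D007  P=1,RW=1,US=1,PS=0
  → PA=0x1D0BE  (4 entries read)
#1 VA=0x682406140BE (r,kernel):
  TLB hit vpn=0x68240614 → PA=0x1D0BE
#2 VA=0x90303A02936 (r,kernel):
  L0 @0x10[18] → 0x1E007  P=1,RW=1,US=1,PS=0
  L1 @0x1E[12] → 0x22007  P=1,RW=1,US=1,PS=0
  L2 @0x22[29] → 0x25007  P=1,RW=1,US=1,PS=0
  L3 @0x25[2] → 0x27007  P=1,RW=1,US=1,PS=0
  → PA=0x27936  (4 entries read)
#3 VA=0xD84814006DD (r,kernel):
  L0 @0x10[27] → 0x28007  P=1,RW=1,US=1,PS=0
  L1 @0x28[18] → 0x29007  P=1,RW=1,US=1,PS=0
  L2 @0x29[10] → 0x2B087  P=1,RW=1,US=1,PS=1
  → PA=0x2B6DD (huge @L2)  (3 entries read)
#4 VA=0xF0380000BC3 (r,user):
  L0 @0x10[30] → 0x2F007  P=1,RW=1,US=1,PS=0
  L1 @0x2F[14] → 0x38002  P=0,RW=1,US=0,PS=0
  → PAGE_NOT_PRESENT  (2 entries read)
#5 VA=0x5804361490B (w,user):
  L0 @0x10[11] → 0x33007  P=1,RW=1,US=1,PS=0
  L1 @0x33[1] → 0x36007  P=1,RW=1,US=1,PS=0
  L2 @0x36[27] → 0x3A007  P=1,RW=1,US=1,PS=0
  L3 @0x3A[20] → 0x3C005  P=1,RW=0,US=1,PS=0
  → PROTECTION_VIOLATION  (4 entries read)
#6 VA=0xE82C00005FE (w,user):
  L0 @0x10[29] → 0x3E007  P=1,RW=1,US=1,PS=0
  L1 @0x3E[11] → 0x40087  P=1,RW=1,US=1,PS=1
  → PA=0x405FE (huge @L1)  (2 entries read)

Entries read for #6: 2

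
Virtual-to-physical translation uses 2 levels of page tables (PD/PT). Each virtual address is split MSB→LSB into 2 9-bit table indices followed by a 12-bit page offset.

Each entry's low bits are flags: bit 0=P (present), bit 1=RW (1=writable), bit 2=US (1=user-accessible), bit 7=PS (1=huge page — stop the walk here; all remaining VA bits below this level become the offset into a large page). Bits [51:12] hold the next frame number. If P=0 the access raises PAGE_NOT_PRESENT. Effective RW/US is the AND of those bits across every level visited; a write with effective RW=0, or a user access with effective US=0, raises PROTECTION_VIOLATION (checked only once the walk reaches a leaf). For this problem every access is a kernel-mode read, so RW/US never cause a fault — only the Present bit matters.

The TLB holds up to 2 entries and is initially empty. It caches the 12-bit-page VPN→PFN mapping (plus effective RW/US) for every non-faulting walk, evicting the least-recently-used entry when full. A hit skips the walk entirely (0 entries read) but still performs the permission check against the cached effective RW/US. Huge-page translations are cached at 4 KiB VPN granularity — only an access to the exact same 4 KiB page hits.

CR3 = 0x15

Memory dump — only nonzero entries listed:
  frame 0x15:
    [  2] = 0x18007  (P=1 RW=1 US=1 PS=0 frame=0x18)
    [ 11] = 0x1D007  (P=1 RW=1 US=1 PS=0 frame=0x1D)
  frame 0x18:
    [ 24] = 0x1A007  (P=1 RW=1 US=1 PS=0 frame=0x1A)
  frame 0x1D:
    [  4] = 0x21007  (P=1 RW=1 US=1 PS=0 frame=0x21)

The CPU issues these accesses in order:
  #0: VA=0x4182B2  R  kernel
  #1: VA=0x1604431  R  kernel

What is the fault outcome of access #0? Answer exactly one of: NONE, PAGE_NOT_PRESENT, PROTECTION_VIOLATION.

Trace:
#0 VA=0x4182B2 (r,kernel):
  lvl0: tbl 0x15, slot 2 ⇒ 0x18007 (P1/RW1/US1/PS0)
  lvl1: tbl 0x18, slot 24 ⇒ 0x1A007 (P1/RW1/US1/PS0)
  → PA=0x1A2B2  (2 entries read)
#1 VA=0x1604431 (r,kernel):
  lvl0: tbl 0x15, slot 11 ⇒ 0x1D007 (P1/RW1/US1/PS0)
  lvl1: tbl 0x1D, slot 4 ⇒ 0x21007 (P1/RW1/US1/PS0)
  → PA=0x21431  (2 entries read)

Access #0 fault: NONE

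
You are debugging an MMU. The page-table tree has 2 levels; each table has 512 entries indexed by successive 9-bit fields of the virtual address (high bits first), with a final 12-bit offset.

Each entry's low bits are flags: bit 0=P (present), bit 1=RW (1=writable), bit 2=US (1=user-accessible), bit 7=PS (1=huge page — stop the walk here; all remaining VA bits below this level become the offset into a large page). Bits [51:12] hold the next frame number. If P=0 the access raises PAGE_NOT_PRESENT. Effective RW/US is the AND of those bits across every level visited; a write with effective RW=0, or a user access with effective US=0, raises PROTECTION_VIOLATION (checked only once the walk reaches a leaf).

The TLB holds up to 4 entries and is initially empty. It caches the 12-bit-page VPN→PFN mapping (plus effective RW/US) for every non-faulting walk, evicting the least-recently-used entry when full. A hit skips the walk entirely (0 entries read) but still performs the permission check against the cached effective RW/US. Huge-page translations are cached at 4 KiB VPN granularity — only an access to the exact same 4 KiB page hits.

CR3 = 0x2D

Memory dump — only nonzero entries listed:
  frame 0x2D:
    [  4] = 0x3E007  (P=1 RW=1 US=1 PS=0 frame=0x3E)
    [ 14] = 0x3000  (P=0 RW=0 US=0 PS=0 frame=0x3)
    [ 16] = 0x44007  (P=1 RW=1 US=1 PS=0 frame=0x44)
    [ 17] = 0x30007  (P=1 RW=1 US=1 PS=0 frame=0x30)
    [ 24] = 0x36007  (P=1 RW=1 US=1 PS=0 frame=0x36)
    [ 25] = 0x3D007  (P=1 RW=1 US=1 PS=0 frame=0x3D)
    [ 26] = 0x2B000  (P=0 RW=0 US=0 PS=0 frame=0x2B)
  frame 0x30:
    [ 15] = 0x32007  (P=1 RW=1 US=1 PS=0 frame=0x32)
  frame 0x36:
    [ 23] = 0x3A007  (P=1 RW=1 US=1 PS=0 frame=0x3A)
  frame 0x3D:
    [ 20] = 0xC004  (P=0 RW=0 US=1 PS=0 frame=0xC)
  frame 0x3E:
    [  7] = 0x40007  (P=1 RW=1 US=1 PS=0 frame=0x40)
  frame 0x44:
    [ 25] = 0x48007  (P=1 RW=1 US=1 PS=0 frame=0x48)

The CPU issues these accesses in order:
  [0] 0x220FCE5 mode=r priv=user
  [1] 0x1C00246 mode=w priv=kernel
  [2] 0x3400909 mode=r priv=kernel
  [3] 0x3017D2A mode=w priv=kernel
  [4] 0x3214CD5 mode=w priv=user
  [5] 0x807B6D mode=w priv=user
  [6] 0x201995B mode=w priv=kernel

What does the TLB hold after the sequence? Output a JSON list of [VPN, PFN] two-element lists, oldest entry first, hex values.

Per-access translation:
#0 VA=0x220FCE5 (r,user):
  L0: frame=0x2D idx=17 entry=0x30007 [P=1 RW=1 US=1 PS=0]
  L1: frame=0x30 idx=15 entry=0x32007 [P=1 RW=1 US=1 PS=0]
  ✓ 0x32CE5  — 2 lookups
#1 VA=0x1C00246 (w,kernel):
  L0: frame=0x2D idx=14 entry=0x3000 [P=0 RW=0 US=0 PS=0]
  ✗ PAGE_NOT_PRESENT  [1 reads]
#2 VA=0x3400909 (r,kernel):
  L0: frame=0x2D idx=26 entry=0x2B000 [P=0 RW=0 US=0 PS=0]
  ✗ PAGE_NOT_PRESENT  [1 reads]
#3 VA=0x3017D2A (w,kernel):
  L0: frame=0x2D idx=24 entry=0x36007 [P=1 RW=1 US=1 PS=0]
  L1: frame=0x36 idx=23 entry=0x3A007 [P=1 RW=1 US=1 PS=0]
  ✓ 0x3AD2A  — 2 lookups
#4 VA=0x3214CD5 (w,user):
  L0: frame=0x2D idx=25 entry=0x3D007 [P=1 RW=1 US=1 PS=0]
  L1: frame=0x3D idx=20 entry=0xC004 [P=0 RW=0 US=1 PS=0]
  ✗ PAGE_NOT_PRESENT  [2 reads]
#5 VA=0x807B6D (w,user):
  L0: frame=0x2D idx=4 entry=0x3E007 [P=1 RW=1 US=1 PS=0]
  L1: frame=0x3E idx=7 entry=0x40007 [P=1 RW=1 US=1 PS=0]
  ✓ 0x40B6D  — 2 lookups
#6 VA=0x201995B (w,kernel):
  L0: frame=0x2D idx=16 entry=0x44007 [P=1 RW=1 US=1 PS=0]
  L1: frame=0x44 idx=25 entry=0x48007 [P=1 RW=1 US=1 PS=0]
  ✓ 0x4895B  — 2 lookups

TLB: [["0x220F", "0x32"], ["0x3017", "0x3A"], ["0x807", "0x40"], ["0x2019", "0x48"]]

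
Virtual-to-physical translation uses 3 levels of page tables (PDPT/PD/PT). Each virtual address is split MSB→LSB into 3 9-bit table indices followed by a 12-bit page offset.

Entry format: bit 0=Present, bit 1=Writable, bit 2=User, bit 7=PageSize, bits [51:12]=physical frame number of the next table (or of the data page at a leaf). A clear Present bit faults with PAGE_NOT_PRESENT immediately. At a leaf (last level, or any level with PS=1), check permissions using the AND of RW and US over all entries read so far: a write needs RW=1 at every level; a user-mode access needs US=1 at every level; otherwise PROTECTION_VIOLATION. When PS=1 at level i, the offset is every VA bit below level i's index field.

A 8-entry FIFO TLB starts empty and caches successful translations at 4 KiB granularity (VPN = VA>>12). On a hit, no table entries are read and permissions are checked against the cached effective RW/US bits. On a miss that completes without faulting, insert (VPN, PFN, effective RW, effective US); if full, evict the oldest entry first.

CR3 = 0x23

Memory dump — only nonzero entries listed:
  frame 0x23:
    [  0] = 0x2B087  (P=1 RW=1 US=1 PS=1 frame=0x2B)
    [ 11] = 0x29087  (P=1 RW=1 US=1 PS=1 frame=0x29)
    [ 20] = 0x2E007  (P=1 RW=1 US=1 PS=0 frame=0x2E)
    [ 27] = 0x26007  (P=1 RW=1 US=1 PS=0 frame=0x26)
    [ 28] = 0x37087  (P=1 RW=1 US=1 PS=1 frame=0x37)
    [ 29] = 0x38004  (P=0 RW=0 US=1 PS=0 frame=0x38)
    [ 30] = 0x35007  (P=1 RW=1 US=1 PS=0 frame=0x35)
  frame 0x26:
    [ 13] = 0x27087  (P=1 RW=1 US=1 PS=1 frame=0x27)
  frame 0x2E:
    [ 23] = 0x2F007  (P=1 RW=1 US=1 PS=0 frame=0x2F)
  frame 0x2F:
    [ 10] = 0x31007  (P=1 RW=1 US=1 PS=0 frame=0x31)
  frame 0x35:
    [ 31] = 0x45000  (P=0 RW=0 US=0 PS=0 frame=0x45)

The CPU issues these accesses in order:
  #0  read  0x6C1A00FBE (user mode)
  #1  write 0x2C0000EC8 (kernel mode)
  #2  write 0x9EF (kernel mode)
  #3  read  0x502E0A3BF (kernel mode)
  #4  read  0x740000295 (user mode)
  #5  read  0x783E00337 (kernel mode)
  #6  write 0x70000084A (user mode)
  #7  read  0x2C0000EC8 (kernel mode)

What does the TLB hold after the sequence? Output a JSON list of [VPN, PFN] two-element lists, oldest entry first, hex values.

Walk each access:
#0 VA=0x6C1A00FBE (r,user):
  L0 @0x23[27] → 0x26007  P=1,RW=1,US=1,PS=0
  L1 @0x26[13] → 0x27087  P=1,RW=1,US=1,PS=1
  ✓ 0x27FBE (huge @L1)  — 2 lookups
#1 VA=0x2C0000EC8 (w,kernel):
  L0 @0x23[11] → 0x29087  P=1,RW=1,US=1,PS=1
  ✓ 0x29EC8 (huge @L0)  — 1 lookups
#2 VA=0x9EF (w,kernel):
  L0 @0x23[0] → 0x2B087  P=1,RW=1,US=1,PS=1
  ✓ 0x2B9EF (huge @L0)  — 1 lookups
#3 VA=0x502E0A3BF (r,kernel):
  L0 @0x23[20] → 0x2E007  P=1,RW=1,US=1,PS=0
  L1 @0x2E[23] → 0x2F007  P=1,RW=1,US=1,PS=0
  L2 @0x2F[10] → 0x31007  P=1,RW=1,US=1,PS=0
  ✓ 0x313BF  — 3 lookups
#4 VA=0x740000295 (r,user):
  L0 @0x23[29] → 0x38004  P=0,RW=0,US=1,PS=0
  ⇒ fault: PAGE_NOT_PRESENT  — 1 lookups
#5 VA=0x783E00337 (r,kernel):
  L0 @0x23[30] → 0x35007  P=1,RW=1,US=1,PS=0
  L1 @0x35[31] → 0x45000  P=0,RW=0,US=0,PS=0
  ⇒ fault: PAGE_NOT_PRESENT  — 2 lookups
#6 VA=0x70000084A (w,user):
  L0 @0x23[28] → 0x37087  P=1,RW=1,US=1,PS=1
  ✓ 0x3784A (huge @L0)  — 1 lookups
#7 VA=0x2C0000EC8 (r,kernel):
  TLB hit vpn=0x2C0000 → PA=0x29EC8

TLB: [["0x6C1A00", "0x27"], ["0x2C0000", "0x29"], ["0x0", "0x2B"], ["0x502E0A", "0x31"], ["0x700000", "0x37"]]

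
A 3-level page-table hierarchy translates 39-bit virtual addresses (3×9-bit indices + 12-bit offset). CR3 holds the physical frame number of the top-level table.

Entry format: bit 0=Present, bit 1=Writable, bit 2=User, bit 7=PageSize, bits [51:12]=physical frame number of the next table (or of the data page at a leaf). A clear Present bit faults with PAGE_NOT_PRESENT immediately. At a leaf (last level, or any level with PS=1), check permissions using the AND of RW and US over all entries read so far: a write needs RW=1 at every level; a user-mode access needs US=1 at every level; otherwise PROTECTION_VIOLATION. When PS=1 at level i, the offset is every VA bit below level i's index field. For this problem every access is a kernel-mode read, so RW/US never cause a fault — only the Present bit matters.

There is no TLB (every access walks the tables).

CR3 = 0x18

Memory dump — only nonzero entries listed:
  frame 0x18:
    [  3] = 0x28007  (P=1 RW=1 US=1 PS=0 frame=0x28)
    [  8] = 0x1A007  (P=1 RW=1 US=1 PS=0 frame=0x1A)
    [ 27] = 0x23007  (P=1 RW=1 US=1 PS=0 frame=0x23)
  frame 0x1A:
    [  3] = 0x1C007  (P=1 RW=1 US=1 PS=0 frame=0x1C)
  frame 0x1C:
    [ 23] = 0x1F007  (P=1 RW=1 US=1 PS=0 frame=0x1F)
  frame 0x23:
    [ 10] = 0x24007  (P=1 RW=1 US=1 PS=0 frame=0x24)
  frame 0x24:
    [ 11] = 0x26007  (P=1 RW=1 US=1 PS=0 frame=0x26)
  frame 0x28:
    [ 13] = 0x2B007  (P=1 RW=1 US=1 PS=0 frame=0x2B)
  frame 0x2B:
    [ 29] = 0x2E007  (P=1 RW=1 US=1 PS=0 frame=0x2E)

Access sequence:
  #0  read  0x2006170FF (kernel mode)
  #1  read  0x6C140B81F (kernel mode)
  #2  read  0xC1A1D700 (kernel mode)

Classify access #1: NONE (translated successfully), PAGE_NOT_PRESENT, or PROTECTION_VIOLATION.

Trace:
#0 VA=0x2006170FF (r,kernel):
  [0] read 0x18 idx=8: raw=0x1A007 flags P=1 W=1 U=1 S=0
  [1] read 0x1A idx=3: raw=0x1C007 flags P=1 W=1 U=1 S=0
  [2] read 0x1C idx=23: raw=0x1F007 flags P=1 W=1 U=1 S=0
  ⇒ phys 0x1F0FF  [3 reads]
#1 VA=0x6C140B81F (r,kernel):
  [0] read 0x18 idx=27: raw=0x23007 flags P=1 W=1 U=1 S=0
  [1] read 0x23 idx=10: raw=0x24007 flags P=1 W=1 U=1 S=0
  [2] read 0x24 idx=11: raw=0x26007 flags P=1 W=1 U=1 S=0
  ⇒ phys 0x2681F  [3 reads]
#2 VA=0xC1A1D700 (r,kernel):
  [0] read 0x18 idx=3: raw=0x28007 flags P=1 W=1 U=1 S=0
  [1] read 0x28 idx=13: raw=0x2B007 flags P=1 W=1 U=1 S=0
  [2] read 0x2B idx=29: raw=0x2E007 flags P=1 W=1 U=1 S=0
  ⇒ phys 0x2E700  [3 reads]

Access #1 fault: NONE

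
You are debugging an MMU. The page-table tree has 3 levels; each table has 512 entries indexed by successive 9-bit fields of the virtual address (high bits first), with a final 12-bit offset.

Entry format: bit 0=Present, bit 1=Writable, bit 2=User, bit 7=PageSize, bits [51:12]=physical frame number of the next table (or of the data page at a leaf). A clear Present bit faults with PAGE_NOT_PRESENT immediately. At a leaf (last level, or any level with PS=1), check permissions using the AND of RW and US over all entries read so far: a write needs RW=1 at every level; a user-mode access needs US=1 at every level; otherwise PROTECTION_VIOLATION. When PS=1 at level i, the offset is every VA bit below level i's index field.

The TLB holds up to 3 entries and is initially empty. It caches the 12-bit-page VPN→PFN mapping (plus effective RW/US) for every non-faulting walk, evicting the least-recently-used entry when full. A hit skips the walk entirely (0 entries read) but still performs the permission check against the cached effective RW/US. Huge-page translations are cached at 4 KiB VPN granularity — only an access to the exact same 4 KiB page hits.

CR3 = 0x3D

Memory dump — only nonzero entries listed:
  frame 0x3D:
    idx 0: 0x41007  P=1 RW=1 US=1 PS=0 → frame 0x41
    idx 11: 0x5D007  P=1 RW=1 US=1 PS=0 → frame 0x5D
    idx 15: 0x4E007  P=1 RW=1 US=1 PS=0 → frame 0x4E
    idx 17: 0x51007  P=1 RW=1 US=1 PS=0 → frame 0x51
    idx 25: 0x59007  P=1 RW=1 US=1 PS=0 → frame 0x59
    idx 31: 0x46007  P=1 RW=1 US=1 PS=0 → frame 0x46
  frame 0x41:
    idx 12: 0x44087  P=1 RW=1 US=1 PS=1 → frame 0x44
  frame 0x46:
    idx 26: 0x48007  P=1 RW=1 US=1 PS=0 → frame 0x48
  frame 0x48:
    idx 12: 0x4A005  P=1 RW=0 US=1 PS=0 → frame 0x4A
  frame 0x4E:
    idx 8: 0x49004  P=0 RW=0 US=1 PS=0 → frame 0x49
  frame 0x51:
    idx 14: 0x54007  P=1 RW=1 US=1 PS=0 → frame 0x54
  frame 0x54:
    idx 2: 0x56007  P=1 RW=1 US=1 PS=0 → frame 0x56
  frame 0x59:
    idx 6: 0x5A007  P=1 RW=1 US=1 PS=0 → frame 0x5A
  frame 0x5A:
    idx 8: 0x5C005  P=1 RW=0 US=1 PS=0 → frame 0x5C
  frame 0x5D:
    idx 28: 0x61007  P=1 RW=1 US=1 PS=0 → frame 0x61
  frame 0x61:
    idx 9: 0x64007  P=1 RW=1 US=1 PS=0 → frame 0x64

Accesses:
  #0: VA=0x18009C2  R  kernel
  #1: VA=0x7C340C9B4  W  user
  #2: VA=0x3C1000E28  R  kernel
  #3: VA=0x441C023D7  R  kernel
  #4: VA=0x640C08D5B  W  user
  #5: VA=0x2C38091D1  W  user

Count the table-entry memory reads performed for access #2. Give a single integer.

Trace:
#0 VA=0x18009C2 (r,kernel):
  lvl0: tbl 0x3D, slot 0 ⇒ 0x41007 (P1/RW1/US1/PS0)
  lvl1: tbl 0x41, slot 12 ⇒ 0x44087 (P1/RW1/US1/PS1)
  → PA=0x449C2 (huge @L1)  (2 entries read)
#1 VA=0x7C340C9B4 (w,user):
  lvl0: tbl 0x3D, slot 31 ⇒ 0x46007 (P1/RW1/US1/PS0)
  lvl1: tbl 0x46, slot 26 ⇒ 0x48007 (P1/RW1/US1/PS0)
  lvl2: tbl 0x48, slot 12 ⇒ 0x4A005 (P1/RW0/US1/PS0)
  → PROTECTION_VIOLATION  (3 entries read)
#2 VA=0x3C1000E28 (r,kernel):
  lvl0: tbl 0x3D, slot 15 ⇒ 0x4E007 (P1/RW1/US1/PS0)
  lvl1: tbl 0x4E, slot 8 ⇒ 0x49004 (P0/RW0/US1/PS0)
  → PAGE_NOT_PRESENT  (2 entries read)
#3 VA=0x441C023D7 (r,kernel):
  lvl0: tbl 0x3D, slot 17 ⇒ 0x51007 (P1/RW1/US1/PS0)
  lvl1: tbl 0x51, slot 14 ⇒ 0x54007 (P1/RW1/US1/PS0)
  lvl2: tbl 0x54, slot 2 ⇒ 0x56007 (P1/RW1/US1/PS0)
  → PA=0x563D7  (3 entries read)
#4 VA=0x640C08D5B (w,user):
  lvl0: tbl 0x3D, slot 25 ⇒ 0x59007 (P1/RW1/US1/PS0)
  lvl1: tbl 0x59, slot 6 ⇒ 0x5A007 (P1/RW1/US1/PS0)
  lvl2: tbl 0x5A, slot 8 ⇒ 0x5C005 (P1/RW0/US1/PS0)
  → PROTECTION_VIOLATION  (3 entries read)
#5 VA=0x2C38091D1 (w,user):
  lvl0: tbl 0x3D, slot 11 ⇒ 0x5D007 (P1/RW1/US1/PS0)
  lvl1: tbl 0x5D, slot 28 ⇒ 0x61007 (P1/RW1/US1/PS0)
  lvl2: tbl 0x61, slot 9 ⇒ 0x64007 (P1/RW1/US1/PS0)
  → PA=0x641D1  (3 entries read)

Entries read for #2: 2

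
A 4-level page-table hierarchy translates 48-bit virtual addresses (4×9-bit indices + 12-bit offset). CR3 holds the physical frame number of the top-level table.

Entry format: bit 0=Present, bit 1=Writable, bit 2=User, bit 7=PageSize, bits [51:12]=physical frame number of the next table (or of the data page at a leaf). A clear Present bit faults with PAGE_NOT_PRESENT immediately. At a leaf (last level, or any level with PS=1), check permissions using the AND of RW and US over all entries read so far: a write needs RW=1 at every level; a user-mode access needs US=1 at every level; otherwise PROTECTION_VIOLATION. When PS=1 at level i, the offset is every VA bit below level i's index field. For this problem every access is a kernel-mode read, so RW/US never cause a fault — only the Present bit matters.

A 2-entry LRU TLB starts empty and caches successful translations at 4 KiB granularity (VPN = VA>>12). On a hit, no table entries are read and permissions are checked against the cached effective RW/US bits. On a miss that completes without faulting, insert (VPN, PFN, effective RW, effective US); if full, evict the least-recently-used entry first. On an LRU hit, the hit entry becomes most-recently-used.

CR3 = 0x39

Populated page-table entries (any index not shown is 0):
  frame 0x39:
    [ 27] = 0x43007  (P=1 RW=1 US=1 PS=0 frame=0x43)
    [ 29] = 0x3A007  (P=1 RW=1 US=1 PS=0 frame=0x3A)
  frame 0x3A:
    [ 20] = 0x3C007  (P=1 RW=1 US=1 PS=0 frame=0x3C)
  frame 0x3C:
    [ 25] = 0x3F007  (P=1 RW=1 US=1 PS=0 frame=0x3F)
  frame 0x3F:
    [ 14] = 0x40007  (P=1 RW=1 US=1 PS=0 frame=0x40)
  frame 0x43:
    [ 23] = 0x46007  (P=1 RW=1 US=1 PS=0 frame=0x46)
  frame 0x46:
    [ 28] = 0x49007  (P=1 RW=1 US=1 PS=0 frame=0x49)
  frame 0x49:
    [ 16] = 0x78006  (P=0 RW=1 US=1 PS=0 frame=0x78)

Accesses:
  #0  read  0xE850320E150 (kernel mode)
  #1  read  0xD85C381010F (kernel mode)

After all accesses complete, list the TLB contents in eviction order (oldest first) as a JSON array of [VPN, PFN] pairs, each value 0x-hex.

Walk each access:
#0 VA=0xE850320E150 (r,kernel):
  lvl0: tbl 0x39, slot 29 ⇒ 0x3A007 (P1/RW1/US1/PS0)
  lvl1: tbl 0x3A, slot 20 ⇒ 0x3C007 (P1/RW1/US1/PS0)
  lvl2: tbl 0x3C, slot 25 ⇒ 0x3F007 (P1/RW1/US1/PS0)
  lvl3: tbl 0x3F, slot 14 ⇒ 0x40007 (P1/RW1/US1/PS0)
  ⇒ phys 0x40150  [4 reads]
#1 VA=0xD85C381010F (r,kernel):
  lvl0: tbl 0x39, slot 27 ⇒ 0x43007 (P1/RW1/US1/PS0)
  lvl1: tbl 0x43, slot 23 ⇒ 0x46007 (P1/RW1/US1/PS0)
  lvl2: tbl 0x46, slot 28 ⇒ 0x49007 (P1/RW1/US1/PS0)
  lvl3: tbl 0x49, slot 16 ⇒ 0x78006 (P0/RW1/US1/PS0)
  → PAGE_NOT_PRESENT  (4 entries read)

TLB: [["0xE850320E", "0x40"]]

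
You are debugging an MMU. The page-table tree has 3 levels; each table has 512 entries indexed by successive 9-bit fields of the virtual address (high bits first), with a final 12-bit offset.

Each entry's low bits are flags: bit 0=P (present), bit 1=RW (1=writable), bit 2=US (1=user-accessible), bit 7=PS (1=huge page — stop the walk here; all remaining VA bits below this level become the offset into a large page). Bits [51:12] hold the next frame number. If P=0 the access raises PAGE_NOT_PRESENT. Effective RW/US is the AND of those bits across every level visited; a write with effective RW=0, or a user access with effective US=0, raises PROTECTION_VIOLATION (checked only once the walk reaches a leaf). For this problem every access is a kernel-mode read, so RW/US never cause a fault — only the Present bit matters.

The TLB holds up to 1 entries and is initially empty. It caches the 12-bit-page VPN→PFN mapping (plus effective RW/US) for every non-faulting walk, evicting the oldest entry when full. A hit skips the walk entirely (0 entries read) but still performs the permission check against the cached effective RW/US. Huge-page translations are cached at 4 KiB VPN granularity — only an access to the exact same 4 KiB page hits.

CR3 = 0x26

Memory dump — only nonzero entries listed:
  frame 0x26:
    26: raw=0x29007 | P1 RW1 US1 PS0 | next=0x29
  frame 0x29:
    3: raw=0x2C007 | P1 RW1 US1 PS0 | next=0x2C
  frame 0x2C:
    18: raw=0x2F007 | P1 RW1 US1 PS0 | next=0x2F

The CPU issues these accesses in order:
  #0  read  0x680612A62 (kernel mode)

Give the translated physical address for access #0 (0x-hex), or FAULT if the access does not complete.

Trace:
#0 VA=0x680612A62 (r,kernel):
  L0 @0x26[26] → 0x29007  P=1,RW=1,US=1,PS=0
  L1 @0x29[3] → 0x2C007  P=1,RW=1,US=1,PS=0
  L2 @0x2C[18] → 0x2F007  P=1,RW=1,US=1,PS=0
  ✓ 0x2FA62  — 3 lookups

Access #0 PA: 0x2FA62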